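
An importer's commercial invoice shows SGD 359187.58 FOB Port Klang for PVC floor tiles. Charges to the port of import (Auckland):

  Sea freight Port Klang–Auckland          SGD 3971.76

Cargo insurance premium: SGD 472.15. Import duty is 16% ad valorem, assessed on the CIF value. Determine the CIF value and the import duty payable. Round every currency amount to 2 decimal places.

CIF = FOB price + freight + insurance
CIF = 359187.58 + 3971.76 + 472.15 = 363631.49
Import duty = 363631.49 × 16% = 58181.04

CIF value: SGD 363631.49; import duty: SGD 58181.04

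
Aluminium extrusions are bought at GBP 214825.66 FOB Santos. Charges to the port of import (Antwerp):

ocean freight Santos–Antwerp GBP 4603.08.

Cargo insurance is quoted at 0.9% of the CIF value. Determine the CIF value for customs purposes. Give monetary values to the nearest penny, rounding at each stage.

Let C be the CIF value. C = FOB price + freight + 0.9% × C
C − 0.9% × C = 214825.66 + 4603.08
0.991 × C = 219428.74
C = 219428.74 / 0.991 = 221421.53
Insurance premium = 0.9% × 221421.53 = 1992.79

CIF value: GBP 221421.53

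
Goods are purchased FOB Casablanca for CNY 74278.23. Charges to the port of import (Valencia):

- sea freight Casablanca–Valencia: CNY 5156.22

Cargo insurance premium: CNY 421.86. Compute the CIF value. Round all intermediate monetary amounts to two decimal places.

CIF value: CNY 79856.31

CIF = FOB price + freight + insurance
CIF = 74278.23 + 5156.22 + 421.86 = 79856.31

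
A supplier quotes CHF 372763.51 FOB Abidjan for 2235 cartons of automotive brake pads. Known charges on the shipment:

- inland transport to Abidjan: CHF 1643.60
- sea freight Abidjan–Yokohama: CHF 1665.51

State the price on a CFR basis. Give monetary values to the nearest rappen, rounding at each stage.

CFR price: CHF 374429.02

Not relevant to the conversion: inland to port — on the seller under both FOB and CFR; already in the FOB price and stays in the CFR price.
From FOB to CFR, the seller additionally bears: freight.
CFR price = 372763.51 + 1665.51 = 374429.02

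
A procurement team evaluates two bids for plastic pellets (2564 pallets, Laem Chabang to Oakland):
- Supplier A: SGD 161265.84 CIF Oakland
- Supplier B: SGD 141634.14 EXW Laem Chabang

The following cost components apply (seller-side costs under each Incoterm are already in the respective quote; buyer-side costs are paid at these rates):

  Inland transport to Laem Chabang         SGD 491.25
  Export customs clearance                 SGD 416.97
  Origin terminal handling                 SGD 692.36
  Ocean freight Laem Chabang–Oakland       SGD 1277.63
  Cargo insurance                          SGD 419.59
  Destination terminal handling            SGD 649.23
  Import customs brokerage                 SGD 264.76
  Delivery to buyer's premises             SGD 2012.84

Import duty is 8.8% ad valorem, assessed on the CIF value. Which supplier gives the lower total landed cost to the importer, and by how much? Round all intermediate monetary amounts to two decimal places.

Supplier A (CIF):
The CIF price already equals the CIF value: 161265.84
Import duty = 161265.84 × 8.8% = 14191.39
Buyer bears (A): 649.23 + 264.76 + 2012.84 = 2926.83
Landed cost (A) = invoice 161265.84 + 2926.83 + duty 14191.39 = 178384.06
Supplier B (EXW):
CIF value = EXW price + inland to port + export clearance + origin terminal + freight + insurance = 141634.14 + 491.25 + 416.97 + 692.36 + 1277.63 + 419.59 = 144931.94
Import duty = 144931.94 × 8.8% = 12754.01
Buyer bears (B): 491.25 + 416.97 + 692.36 + 1277.63 + 419.59 + 649.23 + 264.76 + 2012.84 = 6224.63
Landed cost (B) = invoice 141634.14 + 6224.63 + duty 12754.01 = 160612.78
Difference = |178384.06 − 160612.78| = 17771.28

Supplier B is cheaper by SGD 17771.28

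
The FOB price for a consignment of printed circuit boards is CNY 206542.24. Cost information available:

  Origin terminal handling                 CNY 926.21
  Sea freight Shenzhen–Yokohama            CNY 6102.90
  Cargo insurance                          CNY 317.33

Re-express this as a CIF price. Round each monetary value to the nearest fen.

Not relevant to the conversion: origin terminal — on the seller under both FOB and CIF; already in the FOB price and stays in the CIF price.
From FOB to CIF, the seller additionally bears: freight, insurance.
CIF price = 206542.24 + 6102.90 + 317.33 = 212962.47

CIF price: CNY 212962.47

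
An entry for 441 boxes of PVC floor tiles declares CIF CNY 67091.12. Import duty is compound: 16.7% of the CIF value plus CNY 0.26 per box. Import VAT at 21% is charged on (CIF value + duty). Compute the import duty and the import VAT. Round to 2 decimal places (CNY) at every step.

Import duty: CNY 11318.88; import VAT: CNY 16466.10

Ad valorem component: 67091.12 × 16.7% = 11204.22
Specific component: 441 × 0.26 = 114.66
Import duty = 11204.22 + 114.66 = 11318.88
VAT base = CIF + duty = 67091.12 + 11318.88 = 78410.00
Import VAT = 78410.00 × 21% = 16466.10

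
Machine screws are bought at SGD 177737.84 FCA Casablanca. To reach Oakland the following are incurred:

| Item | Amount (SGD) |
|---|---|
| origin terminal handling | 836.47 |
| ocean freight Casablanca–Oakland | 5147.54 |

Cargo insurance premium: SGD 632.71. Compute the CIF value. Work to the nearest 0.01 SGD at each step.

CIF value: SGD 184354.56

CIF = FCA price + pre-shipment costs + freight + insurance
CIF = 177737.84 + 836.47 + 5147.54 + 632.71 = 184354.56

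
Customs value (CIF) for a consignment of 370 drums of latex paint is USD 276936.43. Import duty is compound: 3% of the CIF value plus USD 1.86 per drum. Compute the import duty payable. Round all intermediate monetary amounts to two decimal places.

Import duty: USD 8996.29

Ad valorem component: 276936.43 × 3% = 8308.09
Specific component: 370 × 1.86 = 688.20
Import duty = 8308.09 + 688.20 = 8996.29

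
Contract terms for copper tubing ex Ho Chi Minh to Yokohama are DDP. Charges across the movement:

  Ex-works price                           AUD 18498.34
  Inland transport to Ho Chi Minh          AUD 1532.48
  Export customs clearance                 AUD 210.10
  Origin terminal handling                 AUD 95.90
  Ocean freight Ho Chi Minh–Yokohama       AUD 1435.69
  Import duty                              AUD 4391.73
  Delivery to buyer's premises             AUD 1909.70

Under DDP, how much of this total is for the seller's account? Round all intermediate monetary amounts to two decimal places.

Seller's account: AUD 28073.94

DDP: the seller bears all costs including import duty.
Seller's account: goods 18498.34 + inland to port 1532.48 + export clearance 210.10 + origin terminal 95.90 + freight 1435.69 + duty 4391.73 + delivery 1909.70 = 28073.94
Buyer's account: 0.00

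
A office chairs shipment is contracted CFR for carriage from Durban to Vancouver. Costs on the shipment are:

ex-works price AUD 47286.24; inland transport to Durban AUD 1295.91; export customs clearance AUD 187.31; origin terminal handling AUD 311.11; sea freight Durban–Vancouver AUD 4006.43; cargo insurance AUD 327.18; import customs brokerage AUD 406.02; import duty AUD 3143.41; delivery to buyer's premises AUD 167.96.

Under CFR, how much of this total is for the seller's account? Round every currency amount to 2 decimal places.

CFR: the seller pays costs through ocean freight to the destination port, but not insurance.
Seller's account: goods 47286.24 + inland to port 1295.91 + export clearance 187.31 + origin terminal 311.11 + freight 4006.43 = 53087.00
Buyer's account: insurance 327.18 + brokerage 406.02 + duty 3143.41 + delivery 167.96 = 4044.57

Seller's account: AUD 53087.00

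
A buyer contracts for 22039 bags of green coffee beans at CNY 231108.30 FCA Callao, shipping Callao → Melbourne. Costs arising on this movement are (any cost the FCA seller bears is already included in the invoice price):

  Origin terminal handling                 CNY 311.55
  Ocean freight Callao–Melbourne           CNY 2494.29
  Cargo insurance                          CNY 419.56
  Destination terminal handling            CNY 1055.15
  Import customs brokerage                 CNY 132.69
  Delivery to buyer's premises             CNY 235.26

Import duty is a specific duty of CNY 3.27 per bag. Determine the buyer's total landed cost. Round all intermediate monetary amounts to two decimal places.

FCA: the seller delivers export-cleared goods to the carrier; the buyer bears costs from that point.
CIF value = FCA price + origin terminal + freight + insurance = 231108.30 + 311.55 + 2494.29 + 419.56 = 234333.70
Import duty = 22039 × 3.27 = 72067.53
Buyer bears: origin terminal 311.55 + freight 2494.29 + insurance 419.56 + destination terminal 1055.15 + brokerage 132.69 + delivery 235.26 + duty 72067.53 = 76716.03
Landed cost = invoice 231108.30 + 76716.03 = 307824.33

Total landed cost: CNY 307824.33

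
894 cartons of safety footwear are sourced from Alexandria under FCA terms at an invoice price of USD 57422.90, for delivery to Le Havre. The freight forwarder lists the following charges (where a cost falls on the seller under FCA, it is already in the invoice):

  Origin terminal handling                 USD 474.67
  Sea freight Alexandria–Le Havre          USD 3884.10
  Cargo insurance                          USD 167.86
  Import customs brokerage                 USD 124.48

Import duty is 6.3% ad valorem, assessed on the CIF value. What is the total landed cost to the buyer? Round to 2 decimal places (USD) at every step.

Total landed cost: USD 65976.83

FCA: the seller delivers export-cleared goods to the carrier; the buyer bears costs from that point.
CIF value = FCA price + origin terminal + freight + insurance = 57422.90 + 474.67 + 3884.10 + 167.86 = 61949.53
Import duty = 61949.53 × 6.3% = 3902.82
Buyer bears: origin terminal 474.67 + freight 3884.10 + insurance 167.86 + brokerage 124.48 + duty 3902.82 = 8553.93
Landed cost = invoice 57422.90 + 8553.93 = 65976.83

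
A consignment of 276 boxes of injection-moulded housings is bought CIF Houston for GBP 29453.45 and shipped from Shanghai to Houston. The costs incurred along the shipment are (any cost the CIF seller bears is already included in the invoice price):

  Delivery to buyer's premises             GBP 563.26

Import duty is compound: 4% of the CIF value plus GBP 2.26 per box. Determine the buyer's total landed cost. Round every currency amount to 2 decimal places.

CIF: the seller pays costs through ocean freight and marine insurance to the destination port.
The CIF price already equals the CIF value: 29453.45
Ad valorem component: 29453.45 × 4% = 1178.14
Specific component: 276 × 2.26 = 623.76
Import duty = 1178.14 + 623.76 = 1801.90
Buyer bears: delivery 563.26 + duty 1801.90 = 2365.16
Landed cost = invoice 29453.45 + 2365.16 = 31818.61

Total landed cost: GBP 31818.61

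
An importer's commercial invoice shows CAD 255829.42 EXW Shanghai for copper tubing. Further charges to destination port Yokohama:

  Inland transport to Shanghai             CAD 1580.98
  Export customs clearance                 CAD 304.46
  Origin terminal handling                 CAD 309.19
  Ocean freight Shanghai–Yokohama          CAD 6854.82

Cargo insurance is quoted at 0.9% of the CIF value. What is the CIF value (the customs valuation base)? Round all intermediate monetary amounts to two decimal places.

Let C be the CIF value. C = EXW price + pre-shipment costs + freight + 0.9% × C
C − 0.9% × C = 255829.42 + 1580.98 + 304.46 + 309.19 + 6854.82
0.991 × C = 264878.87
C = 264878.87 / 0.991 = 267284.43
Insurance premium = 0.9% × 267284.43 = 2405.56

CIF value: CAD 267284.43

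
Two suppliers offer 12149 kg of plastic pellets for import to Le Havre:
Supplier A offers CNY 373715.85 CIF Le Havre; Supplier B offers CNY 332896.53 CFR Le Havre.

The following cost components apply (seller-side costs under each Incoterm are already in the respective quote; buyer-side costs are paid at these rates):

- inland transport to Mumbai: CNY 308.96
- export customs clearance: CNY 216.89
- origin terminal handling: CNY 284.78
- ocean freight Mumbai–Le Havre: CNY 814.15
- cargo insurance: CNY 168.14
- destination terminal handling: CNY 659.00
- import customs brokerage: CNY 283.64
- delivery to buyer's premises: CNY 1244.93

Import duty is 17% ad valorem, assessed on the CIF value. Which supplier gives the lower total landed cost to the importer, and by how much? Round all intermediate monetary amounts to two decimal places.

Supplier B is cheaper by CNY 47561.88

Supplier A (CIF):
The CIF price already equals the CIF value: 373715.85
Import duty = 373715.85 × 17% = 63531.69
Buyer bears (A): 659.00 + 283.64 + 1244.93 = 2187.57
Landed cost (A) = invoice 373715.85 + 2187.57 + duty 63531.69 = 439435.11
Supplier B (CFR):
CIF value = CFR price + insurance = 332896.53 + 168.14 = 333064.67
Import duty = 333064.67 × 17% = 56620.99
Buyer bears (B): 168.14 + 659.00 + 283.64 + 1244.93 = 2355.71
Landed cost (B) = invoice 332896.53 + 2355.71 + duty 56620.99 = 391873.23
Difference = |439435.11 − 391873.23| = 47561.88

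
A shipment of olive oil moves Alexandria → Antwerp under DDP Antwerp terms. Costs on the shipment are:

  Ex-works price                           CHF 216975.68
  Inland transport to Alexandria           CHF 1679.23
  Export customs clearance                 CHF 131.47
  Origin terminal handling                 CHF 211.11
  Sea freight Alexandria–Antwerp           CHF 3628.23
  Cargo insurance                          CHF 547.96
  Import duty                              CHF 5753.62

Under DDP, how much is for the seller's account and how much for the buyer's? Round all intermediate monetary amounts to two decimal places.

DDP: the seller bears all costs including import duty.
Seller's account: goods 216975.68 + inland to port 1679.23 + export clearance 131.47 + origin terminal 211.11 + freight 3628.23 + insurance 547.96 + duty 5753.62 = 228927.30
Buyer's account: 0.00

Seller: CHF 228927.30; buyer: CHF 0.00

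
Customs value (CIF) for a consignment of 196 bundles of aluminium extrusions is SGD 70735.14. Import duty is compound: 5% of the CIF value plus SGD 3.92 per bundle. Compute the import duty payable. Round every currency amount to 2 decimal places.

Import duty: SGD 4305.08

Ad valorem component: 70735.14 × 5% = 3536.76
Specific component: 196 × 3.92 = 768.32
Import duty = 3536.76 + 768.32 = 4305.08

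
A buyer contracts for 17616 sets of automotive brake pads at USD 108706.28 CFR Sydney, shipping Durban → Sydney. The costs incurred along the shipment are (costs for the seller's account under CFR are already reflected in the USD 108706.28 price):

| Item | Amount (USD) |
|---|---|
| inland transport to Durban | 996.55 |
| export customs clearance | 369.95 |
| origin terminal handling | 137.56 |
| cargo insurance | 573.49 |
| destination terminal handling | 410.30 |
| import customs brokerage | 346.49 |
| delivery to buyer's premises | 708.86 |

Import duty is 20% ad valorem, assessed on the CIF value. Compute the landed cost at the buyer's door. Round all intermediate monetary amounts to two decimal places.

CFR: the seller pays costs through ocean freight to the destination port, but not insurance.
Already in the invoice (seller's account under CFR): inland to port, export clearance, origin terminal — exclude.
CIF value = CFR price + insurance = 108706.28 + 573.49 = 109279.77
Import duty = 109279.77 × 20% = 21855.95
Buyer bears: insurance 573.49 + destination terminal 410.30 + brokerage 346.49 + delivery 708.86 + duty 21855.95 = 23895.09
Landed cost = invoice 108706.28 + 23895.09 = 132601.37

Total landed cost: USD 132601.37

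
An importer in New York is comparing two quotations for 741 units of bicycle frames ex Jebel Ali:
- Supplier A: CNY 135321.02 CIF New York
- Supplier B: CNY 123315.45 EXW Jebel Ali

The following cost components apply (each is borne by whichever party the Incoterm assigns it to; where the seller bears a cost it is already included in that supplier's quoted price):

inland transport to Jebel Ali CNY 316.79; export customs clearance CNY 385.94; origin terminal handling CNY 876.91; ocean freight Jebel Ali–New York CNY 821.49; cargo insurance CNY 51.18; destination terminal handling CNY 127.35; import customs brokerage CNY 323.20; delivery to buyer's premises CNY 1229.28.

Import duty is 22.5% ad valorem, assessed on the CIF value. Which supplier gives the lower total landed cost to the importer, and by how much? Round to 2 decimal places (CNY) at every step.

Supplier A (CIF):
The CIF price already equals the CIF value: 135321.02
Import duty = 135321.02 × 22.5% = 30447.23
Buyer bears (A): 127.35 + 323.20 + 1229.28 = 1679.83
Landed cost (A) = invoice 135321.02 + 1679.83 + duty 30447.23 = 167448.08
Supplier B (EXW):
CIF value = EXW price + inland to port + export clearance + origin terminal + freight + insurance = 123315.45 + 316.79 + 385.94 + 876.91 + 821.49 + 51.18 = 125767.76
Import duty = 125767.76 × 22.5% = 28297.75
Buyer bears (B): 316.79 + 385.94 + 876.91 + 821.49 + 51.18 + 127.35 + 323.20 + 1229.28 = 4132.14
Landed cost (B) = invoice 123315.45 + 4132.14 + duty 28297.75 = 155745.34
Difference = |167448.08 − 155745.34| = 11702.74

Supplier B is cheaper by CNY 11702.74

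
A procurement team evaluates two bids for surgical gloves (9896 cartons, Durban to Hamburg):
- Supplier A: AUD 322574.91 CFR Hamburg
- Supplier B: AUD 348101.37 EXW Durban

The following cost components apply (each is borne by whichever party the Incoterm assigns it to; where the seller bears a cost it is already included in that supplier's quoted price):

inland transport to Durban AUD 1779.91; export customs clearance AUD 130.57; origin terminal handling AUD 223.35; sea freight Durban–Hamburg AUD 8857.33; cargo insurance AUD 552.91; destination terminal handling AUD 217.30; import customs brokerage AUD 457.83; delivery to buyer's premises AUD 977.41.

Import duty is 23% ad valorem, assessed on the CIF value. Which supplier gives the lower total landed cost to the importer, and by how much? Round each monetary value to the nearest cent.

Supplier A (CFR):
CIF value = CFR price + insurance = 322574.91 + 552.91 = 323127.82
Import duty = 323127.82 × 23% = 74319.40
Buyer bears (A): 552.91 + 217.30 + 457.83 + 977.41 = 2205.45
Landed cost (A) = invoice 322574.91 + 2205.45 + duty 74319.40 = 399099.76
Supplier B (EXW):
CIF value = EXW price + inland to port + export clearance + origin terminal + freight + insurance = 348101.37 + 1779.91 + 130.57 + 223.35 + 8857.33 + 552.91 = 359645.44
Import duty = 359645.44 × 23% = 82718.45
Buyer bears (B): 1779.91 + 130.57 + 223.35 + 8857.33 + 552.91 + 217.30 + 457.83 + 977.41 = 13196.61
Landed cost (B) = invoice 348101.37 + 13196.61 + duty 82718.45 = 444016.43
Difference = |399099.76 − 444016.43| = 44916.67

Supplier A is cheaper by AUD 44916.67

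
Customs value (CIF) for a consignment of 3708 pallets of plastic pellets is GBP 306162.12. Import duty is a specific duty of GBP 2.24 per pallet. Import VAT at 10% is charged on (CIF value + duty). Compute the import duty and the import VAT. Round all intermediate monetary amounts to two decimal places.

Import duty = 3708 × 2.24 = 8305.92
VAT base = CIF + duty = 306162.12 + 8305.92 = 314468.04
Import VAT = 314468.04 × 10% = 31446.80

Import duty: GBP 8305.92; import VAT: GBP 31446.80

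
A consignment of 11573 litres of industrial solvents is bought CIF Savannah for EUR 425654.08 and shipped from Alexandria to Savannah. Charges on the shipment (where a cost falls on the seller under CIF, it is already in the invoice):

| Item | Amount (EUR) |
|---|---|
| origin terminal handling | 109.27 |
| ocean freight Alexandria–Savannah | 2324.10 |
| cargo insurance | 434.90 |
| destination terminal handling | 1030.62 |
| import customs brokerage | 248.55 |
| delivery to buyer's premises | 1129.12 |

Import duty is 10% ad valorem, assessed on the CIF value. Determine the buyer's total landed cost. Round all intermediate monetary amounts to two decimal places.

Total landed cost: EUR 470627.78

CIF: the seller pays costs through ocean freight and marine insurance to the destination port.
Already in the invoice (seller's account under CIF): origin terminal, freight, insurance — exclude.
The CIF price already equals the CIF value: 425654.08
Import duty = 425654.08 × 10% = 42565.41
Buyer bears: destination terminal 1030.62 + brokerage 248.55 + delivery 1129.12 + duty 42565.41 = 44973.70
Landed cost = invoice 425654.08 + 44973.70 = 470627.78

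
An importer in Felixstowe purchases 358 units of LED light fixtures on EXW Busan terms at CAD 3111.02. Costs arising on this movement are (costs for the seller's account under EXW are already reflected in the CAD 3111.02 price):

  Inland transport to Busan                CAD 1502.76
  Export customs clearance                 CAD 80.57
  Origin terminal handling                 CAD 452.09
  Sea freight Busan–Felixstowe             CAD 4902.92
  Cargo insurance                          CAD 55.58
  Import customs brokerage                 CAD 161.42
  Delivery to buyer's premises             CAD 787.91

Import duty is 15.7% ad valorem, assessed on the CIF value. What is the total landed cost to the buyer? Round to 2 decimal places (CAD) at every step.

Total landed cost: CAD 12640.75

EXW: the seller makes goods available at their premises; the buyer bears all onward costs.
CIF value = EXW price + inland to port + export clearance + origin terminal + freight + insurance = 3111.02 + 1502.76 + 80.57 + 452.09 + 4902.92 + 55.58 = 10104.94
Import duty = 10104.94 × 15.7% = 1586.48
Buyer bears: inland to port 1502.76 + export clearance 80.57 + origin terminal 452.09 + freight 4902.92 + insurance 55.58 + brokerage 161.42 + delivery 787.91 + duty 1586.48 = 9529.73
Landed cost = invoice 3111.02 + 9529.73 = 12640.75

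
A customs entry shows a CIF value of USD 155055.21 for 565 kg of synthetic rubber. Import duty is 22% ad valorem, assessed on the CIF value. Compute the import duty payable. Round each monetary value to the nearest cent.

Import duty = 155055.21 × 22% = 34112.15

Import duty: USD 34112.15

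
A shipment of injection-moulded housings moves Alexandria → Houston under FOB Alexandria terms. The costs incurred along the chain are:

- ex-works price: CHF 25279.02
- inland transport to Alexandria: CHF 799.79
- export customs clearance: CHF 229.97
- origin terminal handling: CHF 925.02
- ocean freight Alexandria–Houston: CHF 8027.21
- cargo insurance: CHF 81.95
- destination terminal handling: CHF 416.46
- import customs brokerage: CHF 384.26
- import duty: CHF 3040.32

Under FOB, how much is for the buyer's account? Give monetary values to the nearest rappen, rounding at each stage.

FOB: the seller bears costs until goods are on board at the origin port; the buyer bears freight, insurance and all costs thereafter.
Seller's account: goods 25279.02 + inland to port 799.79 + export clearance 229.97 + origin terminal 925.02 = 27233.80
Buyer's account: freight 8027.21 + insurance 81.95 + destination terminal 416.46 + brokerage 384.26 + duty 3040.32 = 11950.20

Buyer's account: CHF 11950.20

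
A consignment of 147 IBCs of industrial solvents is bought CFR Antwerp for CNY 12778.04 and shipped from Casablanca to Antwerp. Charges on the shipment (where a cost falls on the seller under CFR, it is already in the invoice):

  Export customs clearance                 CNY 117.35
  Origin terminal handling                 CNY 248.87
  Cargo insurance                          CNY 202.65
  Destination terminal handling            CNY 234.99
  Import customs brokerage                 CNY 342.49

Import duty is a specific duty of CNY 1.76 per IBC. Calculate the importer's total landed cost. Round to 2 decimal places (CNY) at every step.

Total landed cost: CNY 13816.89

CFR: the seller pays costs through ocean freight to the destination port, but not insurance.
Already in the invoice (seller's account under CFR): export clearance, origin terminal — exclude.
CIF value = CFR price + insurance = 12778.04 + 202.65 = 12980.69
Import duty = 147 × 1.76 = 258.72
Buyer bears: insurance 202.65 + destination terminal 234.99 + brokerage 342.49 + duty 258.72 = 1038.85
Landed cost = invoice 12778.04 + 1038.85 = 13816.89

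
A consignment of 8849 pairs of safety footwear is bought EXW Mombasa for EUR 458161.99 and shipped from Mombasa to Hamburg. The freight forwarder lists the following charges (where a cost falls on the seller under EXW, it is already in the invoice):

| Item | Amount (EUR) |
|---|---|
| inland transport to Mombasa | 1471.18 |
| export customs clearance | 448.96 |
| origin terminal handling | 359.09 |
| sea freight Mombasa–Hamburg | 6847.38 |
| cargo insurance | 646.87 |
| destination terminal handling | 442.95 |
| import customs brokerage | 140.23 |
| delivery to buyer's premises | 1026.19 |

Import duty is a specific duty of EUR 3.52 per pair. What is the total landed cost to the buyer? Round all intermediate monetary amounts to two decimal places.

Total landed cost: EUR 500693.32

EXW: the seller makes goods available at their premises; the buyer bears all onward costs.
CIF value = EXW price + inland to port + export clearance + origin terminal + freight + insurance = 458161.99 + 1471.18 + 448.96 + 359.09 + 6847.38 + 646.87 = 467935.47
Import duty = 8849 × 3.52 = 31148.48
Buyer bears: inland to port 1471.18 + export clearance 448.96 + origin terminal 359.09 + freight 6847.38 + insurance 646.87 + destination terminal 442.95 + brokerage 140.23 + delivery 1026.19 + duty 31148.48 = 42531.33
Landed cost = invoice 458161.99 + 42531.33 = 500693.32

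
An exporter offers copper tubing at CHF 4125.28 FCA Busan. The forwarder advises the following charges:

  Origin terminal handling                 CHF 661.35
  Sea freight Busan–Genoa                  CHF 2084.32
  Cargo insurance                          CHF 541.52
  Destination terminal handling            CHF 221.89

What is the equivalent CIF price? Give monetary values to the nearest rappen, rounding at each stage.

Not relevant to the conversion: destination terminal — on the buyer under both terms; not part of either seller's price.
From FCA to CIF, the seller additionally bears: origin terminal, freight, insurance.
CIF price = 4125.28 + 661.35 + 2084.32 + 541.52 = 7412.47

CIF price: CHF 7412.47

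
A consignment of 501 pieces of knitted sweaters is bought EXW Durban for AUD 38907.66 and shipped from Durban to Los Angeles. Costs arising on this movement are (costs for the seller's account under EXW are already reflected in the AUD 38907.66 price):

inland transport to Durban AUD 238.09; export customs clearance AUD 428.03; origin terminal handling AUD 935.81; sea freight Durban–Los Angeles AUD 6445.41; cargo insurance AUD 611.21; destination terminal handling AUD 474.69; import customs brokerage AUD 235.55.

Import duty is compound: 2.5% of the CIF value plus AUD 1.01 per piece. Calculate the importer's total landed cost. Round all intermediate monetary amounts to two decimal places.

EXW: the seller makes goods available at their premises; the buyer bears all onward costs.
CIF value = EXW price + inland to port + export clearance + origin terminal + freight + insurance = 38907.66 + 238.09 + 428.03 + 935.81 + 6445.41 + 611.21 = 47566.21
Ad valorem component: 47566.21 × 2.5% = 1189.16
Specific component: 501 × 1.01 = 506.01
Import duty = 1189.16 + 506.01 = 1695.17
Buyer bears: inland to port 238.09 + export clearance 428.03 + origin terminal 935.81 + freight 6445.41 + insurance 611.21 + destination terminal 474.69 + brokerage 235.55 + duty 1695.17 = 11063.96
Landed cost = invoice 38907.66 + 11063.96 = 49971.62

Total landed cost: AUD 49971.62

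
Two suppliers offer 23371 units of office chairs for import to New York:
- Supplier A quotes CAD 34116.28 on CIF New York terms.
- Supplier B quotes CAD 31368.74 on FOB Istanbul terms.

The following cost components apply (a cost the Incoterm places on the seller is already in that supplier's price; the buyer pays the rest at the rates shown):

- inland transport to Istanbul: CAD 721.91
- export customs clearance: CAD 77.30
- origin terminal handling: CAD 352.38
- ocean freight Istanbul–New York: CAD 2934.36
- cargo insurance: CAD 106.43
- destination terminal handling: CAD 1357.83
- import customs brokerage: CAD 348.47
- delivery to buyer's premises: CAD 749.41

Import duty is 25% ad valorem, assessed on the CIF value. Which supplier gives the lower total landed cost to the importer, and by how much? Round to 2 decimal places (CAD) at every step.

Supplier A is cheaper by CAD 366.56

Supplier A (CIF):
The CIF price already equals the CIF value: 34116.28
Import duty = 34116.28 × 25% = 8529.07
Buyer bears (A): 1357.83 + 348.47 + 749.41 = 2455.71
Landed cost (A) = invoice 34116.28 + 2455.71 + duty 8529.07 = 45101.06
Supplier B (FOB):
CIF value = FOB price + freight + insurance = 31368.74 + 2934.36 + 106.43 = 34409.53
Import duty = 34409.53 × 25% = 8602.38
Buyer bears (B): 2934.36 + 106.43 + 1357.83 + 348.47 + 749.41 = 5496.50
Landed cost (B) = invoice 31368.74 + 5496.50 + duty 8602.38 = 45467.62
Difference = |45101.06 − 45467.62| = 366.56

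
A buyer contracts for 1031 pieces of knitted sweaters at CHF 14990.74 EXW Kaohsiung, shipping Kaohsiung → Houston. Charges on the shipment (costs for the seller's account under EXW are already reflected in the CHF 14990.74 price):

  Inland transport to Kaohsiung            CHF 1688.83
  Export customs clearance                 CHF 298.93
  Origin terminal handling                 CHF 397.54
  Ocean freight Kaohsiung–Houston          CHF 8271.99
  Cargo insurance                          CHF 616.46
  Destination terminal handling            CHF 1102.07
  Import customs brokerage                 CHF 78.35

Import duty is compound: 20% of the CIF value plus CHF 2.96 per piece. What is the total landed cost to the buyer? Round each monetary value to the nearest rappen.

EXW: the seller makes goods available at their premises; the buyer bears all onward costs.
CIF value = EXW price + inland to port + export clearance + origin terminal + freight + insurance = 14990.74 + 1688.83 + 298.93 + 397.54 + 8271.99 + 616.46 = 26264.49
Ad valorem component: 26264.49 × 20% = 5252.90
Specific component: 1031 × 2.96 = 3051.76
Import duty = 5252.90 + 3051.76 = 8304.66
Buyer bears: inland to port 1688.83 + export clearance 298.93 + origin terminal 397.54 + freight 8271.99 + insurance 616.46 + destination terminal 1102.07 + brokerage 78.35 + duty 8304.66 = 20758.83
Landed cost = invoice 14990.74 + 20758.83 = 35749.57

Total landed cost: CHF 35749.57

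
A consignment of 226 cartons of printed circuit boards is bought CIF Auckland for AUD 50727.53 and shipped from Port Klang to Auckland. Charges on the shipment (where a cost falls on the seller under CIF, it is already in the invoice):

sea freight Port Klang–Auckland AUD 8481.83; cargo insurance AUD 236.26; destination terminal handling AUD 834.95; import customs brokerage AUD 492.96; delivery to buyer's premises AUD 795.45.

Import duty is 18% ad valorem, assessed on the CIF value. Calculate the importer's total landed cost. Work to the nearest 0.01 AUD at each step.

Total landed cost: AUD 61981.85

CIF: the seller pays costs through ocean freight and marine insurance to the destination port.
Already in the invoice (seller's account under CIF): freight, insurance — exclude.
The CIF price already equals the CIF value: 50727.53
Import duty = 50727.53 × 18% = 9130.96
Buyer bears: destination terminal 834.95 + brokerage 492.96 + delivery 795.45 + duty 9130.96 = 11254.32
Landed cost = invoice 50727.53 + 11254.32 = 61981.85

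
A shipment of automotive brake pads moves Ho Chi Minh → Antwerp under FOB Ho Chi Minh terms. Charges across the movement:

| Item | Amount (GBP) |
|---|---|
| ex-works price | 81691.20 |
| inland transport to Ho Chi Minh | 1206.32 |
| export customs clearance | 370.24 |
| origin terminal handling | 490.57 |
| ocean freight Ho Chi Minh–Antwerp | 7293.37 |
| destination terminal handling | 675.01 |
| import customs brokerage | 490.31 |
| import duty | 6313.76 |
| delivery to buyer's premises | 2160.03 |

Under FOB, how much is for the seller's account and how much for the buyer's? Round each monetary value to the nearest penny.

FOB: the seller bears costs until goods are on board at the origin port; the buyer bears freight, insurance and all costs thereafter.
Seller's account: goods 81691.20 + inland to port 1206.32 + export clearance 370.24 + origin terminal 490.57 = 83758.33
Buyer's account: freight 7293.37 + destination terminal 675.01 + brokerage 490.31 + duty 6313.76 + delivery 2160.03 = 16932.48

Seller: GBP 83758.33; buyer: GBP 16932.48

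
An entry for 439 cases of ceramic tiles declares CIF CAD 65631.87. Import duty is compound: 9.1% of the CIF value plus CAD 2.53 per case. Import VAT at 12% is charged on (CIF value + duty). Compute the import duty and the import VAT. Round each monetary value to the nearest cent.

Import duty: CAD 7083.17; import VAT: CAD 8725.80

Ad valorem component: 65631.87 × 9.1% = 5972.50
Specific component: 439 × 2.53 = 1110.67
Import duty = 5972.50 + 1110.67 = 7083.17
VAT base = CIF + duty = 65631.87 + 7083.17 = 72715.04
Import VAT = 72715.04 × 12% = 8725.80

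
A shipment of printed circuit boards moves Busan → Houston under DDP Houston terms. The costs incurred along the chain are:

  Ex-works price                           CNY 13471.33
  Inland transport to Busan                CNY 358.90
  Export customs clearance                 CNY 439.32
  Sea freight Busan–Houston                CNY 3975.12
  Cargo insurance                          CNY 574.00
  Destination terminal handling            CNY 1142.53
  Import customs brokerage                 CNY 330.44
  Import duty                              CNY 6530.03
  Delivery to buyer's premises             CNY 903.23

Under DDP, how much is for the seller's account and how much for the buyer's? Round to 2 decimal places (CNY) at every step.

DDP: the seller bears all costs including import duty.
Seller's account: goods 13471.33 + inland to port 358.90 + export clearance 439.32 + freight 3975.12 + insurance 574.00 + destination terminal 1142.53 + brokerage 330.44 + duty 6530.03 + delivery 903.23 = 27724.90
Buyer's account: 0.00

Seller: CNY 27724.90; buyer: CNY 0.00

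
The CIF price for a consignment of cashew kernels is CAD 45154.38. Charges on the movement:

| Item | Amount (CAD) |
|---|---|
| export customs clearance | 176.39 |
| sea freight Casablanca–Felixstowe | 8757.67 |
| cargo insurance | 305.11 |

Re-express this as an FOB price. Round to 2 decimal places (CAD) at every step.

FOB price: CAD 36091.60

Not relevant to the conversion: export clearance — on the seller under both CIF and FOB; already in the CIF price and stays in the FOB price.
From CIF to FOB, the seller no longer bears: freight, insurance.
FOB price = 45154.38 − 8757.67 − 305.11 = 36091.60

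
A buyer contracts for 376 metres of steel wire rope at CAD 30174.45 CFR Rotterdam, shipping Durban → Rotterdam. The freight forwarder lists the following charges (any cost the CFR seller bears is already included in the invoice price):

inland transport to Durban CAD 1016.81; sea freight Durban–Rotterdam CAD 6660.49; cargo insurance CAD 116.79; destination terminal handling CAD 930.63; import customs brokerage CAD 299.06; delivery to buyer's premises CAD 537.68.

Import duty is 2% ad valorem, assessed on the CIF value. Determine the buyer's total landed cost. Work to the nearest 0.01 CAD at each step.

CFR: the seller pays costs through ocean freight to the destination port, but not insurance.
Already in the invoice (seller's account under CFR): inland to port, freight — exclude.
CIF value = CFR price + insurance = 30174.45 + 116.79 = 30291.24
Import duty = 30291.24 × 2% = 605.82
Buyer bears: insurance 116.79 + destination terminal 930.63 + brokerage 299.06 + delivery 537.68 + duty 605.82 = 2489.98
Landed cost = invoice 30174.45 + 2489.98 = 32664.43

Total landed cost: CAD 32664.43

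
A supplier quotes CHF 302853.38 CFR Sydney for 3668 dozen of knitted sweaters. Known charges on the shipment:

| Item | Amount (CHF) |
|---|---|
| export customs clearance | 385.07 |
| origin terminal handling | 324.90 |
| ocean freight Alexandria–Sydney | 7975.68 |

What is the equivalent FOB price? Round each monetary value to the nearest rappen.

FOB price: CHF 294877.70

Not relevant to the conversion: export clearance, origin terminal — on the seller under both CFR and FOB; already in the CFR price and stays in the FOB price.
From CFR to FOB, the seller no longer bears: freight.
FOB price = 302853.38 − 7975.68 = 294877.70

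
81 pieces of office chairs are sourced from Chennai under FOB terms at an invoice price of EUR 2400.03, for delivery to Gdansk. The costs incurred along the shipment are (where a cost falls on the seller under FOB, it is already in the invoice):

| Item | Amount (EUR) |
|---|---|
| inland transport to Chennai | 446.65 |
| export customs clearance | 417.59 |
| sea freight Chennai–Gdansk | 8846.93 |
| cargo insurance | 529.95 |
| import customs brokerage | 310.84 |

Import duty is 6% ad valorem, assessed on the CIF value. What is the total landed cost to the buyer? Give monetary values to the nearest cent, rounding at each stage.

Total landed cost: EUR 12794.36

FOB: the seller bears costs until goods are on board at the origin port; the buyer bears freight, insurance and all costs thereafter.
Already in the invoice (seller's account under FOB): inland to port, export clearance — exclude.
CIF value = FOB price + freight + insurance = 2400.03 + 8846.93 + 529.95 = 11776.91
Import duty = 11776.91 × 6% = 706.61
Buyer bears: freight 8846.93 + insurance 529.95 + brokerage 310.84 + duty 706.61 = 10394.33
Landed cost = invoice 2400.03 + 10394.33 = 12794.36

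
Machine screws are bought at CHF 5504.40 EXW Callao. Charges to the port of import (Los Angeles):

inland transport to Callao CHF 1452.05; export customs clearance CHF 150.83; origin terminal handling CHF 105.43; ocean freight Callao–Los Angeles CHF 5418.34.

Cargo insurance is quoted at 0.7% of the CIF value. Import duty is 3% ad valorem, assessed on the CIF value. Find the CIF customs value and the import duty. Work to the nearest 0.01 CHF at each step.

Let C be the CIF value. C = EXW price + pre-shipment costs + freight + 0.7% × C
C − 0.7% × C = 5504.40 + 1452.05 + 150.83 + 105.43 + 5418.34
0.993 × C = 12631.05
C = 12631.05 / 0.993 = 12720.09
Insurance premium = 0.7% × 12720.09 = 89.04
Import duty = 12720.09 × 3% = 381.60

CIF value: CHF 12720.09; import duty: CHF 381.60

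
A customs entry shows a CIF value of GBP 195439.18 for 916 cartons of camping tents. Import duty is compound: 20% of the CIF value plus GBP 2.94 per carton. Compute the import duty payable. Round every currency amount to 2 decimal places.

Import duty: GBP 41780.88

Ad valorem component: 195439.18 × 20% = 39087.84
Specific component: 916 × 2.94 = 2693.04
Import duty = 39087.84 + 2693.04 = 41780.88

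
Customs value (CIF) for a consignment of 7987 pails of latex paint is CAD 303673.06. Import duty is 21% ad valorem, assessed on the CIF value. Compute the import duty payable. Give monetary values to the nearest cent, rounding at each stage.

Import duty: CAD 63771.34

Import duty = 303673.06 × 21% = 63771.34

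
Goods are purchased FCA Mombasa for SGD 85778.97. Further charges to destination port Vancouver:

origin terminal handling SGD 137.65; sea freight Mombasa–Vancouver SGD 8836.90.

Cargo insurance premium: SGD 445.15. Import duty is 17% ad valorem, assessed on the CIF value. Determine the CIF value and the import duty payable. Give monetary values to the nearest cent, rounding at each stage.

CIF value: SGD 95198.67; import duty: SGD 16183.77

CIF = FCA price + pre-shipment costs + freight + insurance
CIF = 85778.97 + 137.65 + 8836.90 + 445.15 = 95198.67
Import duty = 95198.67 × 17% = 16183.77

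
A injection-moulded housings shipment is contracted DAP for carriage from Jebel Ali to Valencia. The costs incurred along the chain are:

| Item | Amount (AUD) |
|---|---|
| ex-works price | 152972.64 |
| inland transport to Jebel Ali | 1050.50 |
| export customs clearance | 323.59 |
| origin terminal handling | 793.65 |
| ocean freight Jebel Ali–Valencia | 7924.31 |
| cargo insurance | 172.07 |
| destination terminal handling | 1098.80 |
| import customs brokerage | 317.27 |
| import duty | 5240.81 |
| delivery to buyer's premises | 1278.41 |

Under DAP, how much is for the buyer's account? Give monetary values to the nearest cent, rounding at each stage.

DAP: the seller bears all costs to the named destination except import duty and clearance.
Seller's account: goods 152972.64 + inland to port 1050.50 + export clearance 323.59 + origin terminal 793.65 + freight 7924.31 + insurance 172.07 + destination terminal 1098.80 + delivery 1278.41 = 165613.97
Buyer's account: brokerage 317.27 + duty 5240.81 = 5558.08

Buyer's account: AUD 5558.08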